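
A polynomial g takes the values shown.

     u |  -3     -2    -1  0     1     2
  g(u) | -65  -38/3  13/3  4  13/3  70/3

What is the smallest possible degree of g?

Forward differences of the values at u = -3, -2, -1, 0, 1, 2:
  g  : -65  -38/3  13/3  4  13/3  70/3
  Δ  : 157/3  17  -1/3  1/3  19
  Δ^2: -106/3  -52/3  2/3  56/3
  Δ^3: 18  18  18
  Δ^4: 0  0
  Δ^5: 0
The third differences are constant (18) and nonzero, while all higher differences vanish, so the minimal degree is 3.

3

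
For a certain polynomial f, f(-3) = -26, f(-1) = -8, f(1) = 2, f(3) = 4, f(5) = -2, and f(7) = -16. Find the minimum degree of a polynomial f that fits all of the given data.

Forward differences of the values at s = -3, -1, 1, 3, 5, 7:
  f  : -26  -8  2  4  -2  -16
  Δ  : 18  10  2  -6  -14
  Δ^2: -8  -8  -8  -8
  Δ^3: 0  0  0
  Δ^4: 0  0
  Δ^5: 0
The second differences are constant (-8) and nonzero, while all higher differences vanish, so the minimal degree is 2.

2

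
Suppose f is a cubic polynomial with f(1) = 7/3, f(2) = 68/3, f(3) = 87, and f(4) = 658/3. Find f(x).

Write f(x) = ax^3 + bx^2 + cx + d. Substituting each data point gives a linear system:
  a + b + c + d = 7/3
  8a + 4b + 2c + d = 68/3
  27a + 9b + 3c + d = 87
  64a + 16b + 4c + d = 658/3
Solving the system yields a = 4, b = -2, c = -5/3, d = 2.
So f(x) = 4x³ - 2x² - (5/3)x + 2.
Check: f(4) = 658/3. ✓

f(x) = 4x^3 - 2x^2 - (5/3)x + 2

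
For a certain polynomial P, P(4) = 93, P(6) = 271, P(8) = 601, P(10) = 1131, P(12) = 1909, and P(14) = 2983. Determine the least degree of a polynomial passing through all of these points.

Forward differences of the values at s = 4, 6, 8, 10, 12, 14:
  P  : 93  271  601  1131  1909  2983
  Δ  : 178  330  530  778  1074
  Δ^2: 152  200  248  296
  Δ^3: 48  48  48
  Δ^4: 0  0
  Δ^5: 0
The third differences are constant (48) and nonzero, while all higher differences vanish, so the minimal degree is 3.

3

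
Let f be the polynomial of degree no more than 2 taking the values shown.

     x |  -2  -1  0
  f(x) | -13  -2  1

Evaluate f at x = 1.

-4

Using the Lagrange interpolation formula with nodes -2, -1, 0:
  L_0(x) = (x + 1)x / 2
  L_1(x) = (x + 2)x / -1
  L_2(x) = (x + 2)(x + 1) / 2
Then f(x) = -13·L_0(x) - 2·L_1(x) + 1·L_2(x).
Expanding and collecting terms gives f(x) = -4x^2 - x + 1.
Evaluating at x = 1: f(1) = -4.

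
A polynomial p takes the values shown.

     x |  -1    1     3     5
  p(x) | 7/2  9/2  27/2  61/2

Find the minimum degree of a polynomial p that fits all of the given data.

2

Forward differences of the values at x = -1, 1, 3, 5:
  p  : 7/2  9/2  27/2  61/2
  Δ  : 1  9  17
  Δ^2: 8  8
  Δ^3: 0
The second differences are constant (8) and nonzero, while all higher differences vanish, so the minimal degree is 2.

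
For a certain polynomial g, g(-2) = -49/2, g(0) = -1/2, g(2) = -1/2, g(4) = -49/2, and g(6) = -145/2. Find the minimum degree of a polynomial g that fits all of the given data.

Forward differences of the values at u = -2, 0, 2, 4, 6:
  g  : -49/2  -1/2  -1/2  -49/2  -145/2
  Δ  : 24  0  -24  -48
  Δ^2: -24  -24  -24
  Δ^3: 0  0
  Δ^4: 0
The second differences are constant (-24) and nonzero, while all higher differences vanish, so the minimal degree is 2.

2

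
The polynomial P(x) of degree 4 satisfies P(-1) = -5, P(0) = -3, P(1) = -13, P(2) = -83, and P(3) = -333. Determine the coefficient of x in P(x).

-2

Write P(x) = ax^4 + bx^3 + cx^2 + dx + e. Substituting each data point gives a linear system:
  a - b + c - d + e = -5
  e = -3
  a + b + c + d + e = -13
  16a + 8b + 4c + 2d + e = -83
  81a + 27b + 9c + 3d + e = -333
Solving the system yields a = -3, b = -2, c = -3, d = -2, e = -3.
So P(x) = -3x^4 - 2x^3 - 3x^2 - 2x - 3.
The coefficient of x is -2.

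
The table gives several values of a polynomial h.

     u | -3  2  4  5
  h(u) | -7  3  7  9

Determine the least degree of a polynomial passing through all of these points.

1

Divided differences on the nodes -3, 2, 4, 5:
  order 0: -7  3  7  9
  order 1: 2  2  2
  order 2: 0  0
  order 3: 0
The order-1 divided differences are all 2 (nonzero) and every higher order vanishes, so the data lies on a polynomial of degree exactly 1.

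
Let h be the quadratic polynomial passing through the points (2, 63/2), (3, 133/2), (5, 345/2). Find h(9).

Using the Lagrange interpolation formula with nodes 2, 3, 5:
  L_0(s) = (s - 3)(s - 5) / 3
  L_1(s) = (s - 2)(s - 5) / -2
  L_2(s) = (s - 2)(s - 3) / 6
Then h(s) = 63/2·L_0(s) + 133/2·L_1(s) + 345/2·L_2(s).
Expanding and collecting terms gives h(s) = 6s² + 5s - 5/2.
Evaluating at s = 9: h(9) = 1057/2.

1057/2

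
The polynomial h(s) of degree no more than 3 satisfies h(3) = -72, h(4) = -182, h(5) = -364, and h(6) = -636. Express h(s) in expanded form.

Write h(s) = as^3 + bs^2 + cs + d. Substituting each data point gives a linear system:
  27a + 9b + 3c + d = -72
  64a + 16b + 4c + d = -182
  125a + 25b + 5c + d = -364
  216a + 36b + 6c + d = -636
Solving the system yields a = -3, b = 0, c = 1, d = 6.
So h(s) = -3s³ + s + 6.
Check: h(5) = -364. ✓

h(s) = -3s^3 + s + 6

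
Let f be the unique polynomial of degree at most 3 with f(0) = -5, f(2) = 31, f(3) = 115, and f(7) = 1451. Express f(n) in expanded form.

f(n) = 4n^3 + 2n^2 - 2n - 5

Using the Lagrange interpolation formula with nodes 0, 2, 3, 7:
  L_0(n) = (n - 2)(n - 3)(n - 7) / -42
  L_1(n) = n(n - 3)(n - 7) / 10
  L_2(n) = n(n - 2)(n - 7) / -12
  L_3(n) = n(n - 2)(n - 3) / 140
Then f(n) = -5·L_0(n) + 31·L_1(n) + 115·L_2(n) + 1451·L_3(n).
Expanding and collecting terms gives f(n) = 4n^3 + 2n^2 - 2n - 5.
Check: f(0) = -5. ✓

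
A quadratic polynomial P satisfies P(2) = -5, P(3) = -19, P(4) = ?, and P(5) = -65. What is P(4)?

-39

On equispaced nodes a degree-2 polynomial has vanishing third forward difference, so
  - P(2) + 3·P(3) - 3·P(4) + P(5) = 0.
Substituting the known values and solving for P(4):
  -3·P(4) = 117
  P(4) = -39.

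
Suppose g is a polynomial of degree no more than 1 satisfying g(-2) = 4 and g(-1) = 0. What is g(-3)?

8

Write g(n) = an + b. Substituting each data point gives a linear system:
  -2a + b = 4
  -a + b = 0
Solving the system yields a = -4, b = -4.
So g(n) = -4n - 4.
Then g(-3) = 8.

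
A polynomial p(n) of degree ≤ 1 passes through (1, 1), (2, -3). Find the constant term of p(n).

5

Write p(n) = an + b. Substituting each data point gives a linear system:
  a + b = 1
  2a + b = -3
Solving the system yields a = -4, b = 5.
So p(n) = -4n + 5.
The constant term is 5.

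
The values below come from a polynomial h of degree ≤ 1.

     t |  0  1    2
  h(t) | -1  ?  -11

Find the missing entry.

-6

On equispaced nodes a degree-1 polynomial has vanishing second forward difference, so
  h(0) - 2·h(1) + h(2) = 0.
Substituting the known values and solving for h(1):
  -2·h(1) = 12
  h(1) = -6.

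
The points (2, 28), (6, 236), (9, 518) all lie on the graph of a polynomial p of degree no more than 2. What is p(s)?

Using the Lagrange interpolation formula with nodes 2, 6, 9:
  L_0(s) = (s - 6)(s - 9) / 28
  L_1(s) = (s - 2)(s - 9) / -12
  L_2(s) = (s - 2)(s - 6) / 21
Then p(s) = 28·L_0(s) + 236·L_1(s) + 518·L_2(s).
Expanding and collecting terms gives p(s) = 6s^2 + 4s - 4.
Check: p(9) = 518. ✓

p(s) = 6s^2 + 4s - 4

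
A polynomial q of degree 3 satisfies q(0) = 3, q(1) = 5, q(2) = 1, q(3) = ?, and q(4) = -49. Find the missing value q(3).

-15

The 4 known points determine the degree-3 polynomial uniquely.
Write q(n) = an^3 + bn^2 + cn + d. Substituting each data point gives a linear system:
  d = 3
  a + b + c + d = 5
  8a + 4b + 2c + d = 1
  64a + 16b + 4c + d = -49
Solving the system yields a = -1, b = 0, c = 3, d = 3.
So q(n) = -n^3 + 3n + 3.
Then q(3) = -15.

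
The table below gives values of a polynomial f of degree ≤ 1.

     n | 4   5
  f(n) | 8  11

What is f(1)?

Using the Lagrange interpolation formula with nodes 4, 5:
  L_0(n) = (n - 5) / -1
  L_1(n) = (n - 4) / 1
Then f(n) = 8·L_0(n) + 11·L_1(n).
Expanding and collecting terms gives f(n) = 3n - 4.
Evaluating at n = 1: f(1) = -1.

-1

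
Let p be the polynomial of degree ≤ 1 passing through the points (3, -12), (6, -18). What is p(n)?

p(n) = -2n - 6

Using the Lagrange interpolation formula with nodes 3, 6:
  L_0(n) = (n - 6) / -3
  L_1(n) = (n - 3) / 3
Then p(n) = -12·L_0(n) - 18·L_1(n).
Expanding and collecting terms gives p(n) = -2n - 6.
Check: p(3) = -12. ✓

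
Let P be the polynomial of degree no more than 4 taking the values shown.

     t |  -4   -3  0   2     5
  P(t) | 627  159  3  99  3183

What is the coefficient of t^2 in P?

-2

Write P(t) = at^4 + bt^3 + ct^2 + dt + e. Substituting each data point gives a linear system:
  256a - 64b + 16c - 4d + e = 627
  81a - 27b + 9c - 3d + e = 159
  e = 3
  16a + 8b + 4c + 2d + e = 99
  625a + 125b + 25c + 5d + e = 3183
Solving the system yields a = 4, b = 6, c = -2, d = -4, e = 3.
So P(t) = 4t⁴ + 6t³ - 2t² - 4t + 3.
The coefficient of t^2 is -2.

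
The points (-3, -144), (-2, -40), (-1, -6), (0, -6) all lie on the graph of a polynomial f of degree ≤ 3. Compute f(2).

Write f(x) = ax^3 + bx^2 + cx + d. Substituting each data point gives a linear system:
  -27a + 9b - 3c + d = -144
  -8a + 4b - 2c + d = -40
  -a + b - c + d = -6
  d = -6
Solving the system yields a = 6, b = 1, c = -5, d = -6.
So f(x) = 6x^3 + x^2 - 5x - 6.
Then f(2) = 36.

36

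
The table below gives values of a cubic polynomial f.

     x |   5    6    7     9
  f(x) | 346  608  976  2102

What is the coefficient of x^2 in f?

Write f(x) = ax^3 + bx^2 + cx + d. Substituting each data point gives a linear system:
  125a + 25b + 5c + d = 346
  216a + 36b + 6c + d = 608
  343a + 49b + 7c + d = 976
  729a + 81b + 9c + d = 2102
Solving the system yields a = 3, b = -1, c = 0, d = -4.
So f(x) = 3x³ - x² - 4.
The coefficient of x^2 is -1.

-1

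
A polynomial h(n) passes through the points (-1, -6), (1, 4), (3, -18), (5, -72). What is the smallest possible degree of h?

2

Forward differences of the values at n = -1, 1, 3, 5:
  h  : -6  4  -18  -72
  Δ  : 10  -22  -54
  Δ^2: -32  -32
  Δ^3: 0
The second differences are constant (-32) and nonzero, while all higher differences vanish, so the minimal degree is 2.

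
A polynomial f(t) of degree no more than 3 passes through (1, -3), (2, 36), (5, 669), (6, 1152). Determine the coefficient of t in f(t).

-5

Write f(t) = at^3 + bt^2 + ct + d. Substituting each data point gives a linear system:
  a + b + c + d = -3
  8a + 4b + 2c + d = 36
  125a + 25b + 5c + d = 669
  216a + 36b + 6c + d = 1152
Solving the system yields a = 5, b = 3, c = -5, d = -6.
So f(t) = 5t³ + 3t² - 5t - 6.
The coefficient of t is -5.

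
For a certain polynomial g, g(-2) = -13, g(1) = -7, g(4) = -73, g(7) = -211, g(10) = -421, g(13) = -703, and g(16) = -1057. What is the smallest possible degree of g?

2

Forward differences of the values at x = -2, 1, 4, 7, 10, 13, 16:
  g  : -13  -7  -73  -211  -421  -703  -1057
  Δ  : 6  -66  -138  -210  -282  -354
  Δ^2: -72  -72  -72  -72  -72
  Δ^3: 0  0  0  0
  Δ^4: 0  0  0
  Δ^5: 0  0
  Δ^6: 0
The second differences are constant (-72) and nonzero, while all higher differences vanish, so the minimal degree is 2.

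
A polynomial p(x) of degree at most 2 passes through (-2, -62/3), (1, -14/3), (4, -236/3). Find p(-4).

Using the Lagrange interpolation formula with nodes -2, 1, 4:
  L_0(x) = (x - 1)(x - 4) / 18
  L_1(x) = (x + 2)(x - 4) / -9
  L_2(x) = (x + 2)(x - 1) / 18
Then p(x) = -62/3·L_0(x) - 14/3·L_1(x) - 236/3·L_2(x).
Expanding and collecting terms gives p(x) = -5x^2 + (1/3)x.
Evaluating at x = -4: p(-4) = -244/3.

-244/3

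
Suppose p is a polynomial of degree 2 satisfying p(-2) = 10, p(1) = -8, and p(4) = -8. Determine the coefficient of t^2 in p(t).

1

Write p(t) = at^2 + bt + c. Substituting each data point gives a linear system:
  4a - 2b + c = 10
  a + b + c = -8
  16a + 4b + c = -8
Solving the system yields a = 1, b = -5, c = -4.
So p(t) = t^2 - 5t - 4.
The leading coefficient is 1.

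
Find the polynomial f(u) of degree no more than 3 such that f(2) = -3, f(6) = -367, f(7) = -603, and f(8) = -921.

Write f(u) = au^3 + bu^2 + cu + d. Substituting each data point gives a linear system:
  8a + 4b + 2c + d = -3
  216a + 36b + 6c + d = -367
  343a + 49b + 7c + d = -603
  512a + 64b + 8c + d = -921
Solving the system yields a = -2, b = 1, c = 5, d = -1.
So f(u) = -2u^3 + u^2 + 5u - 1.
Check: f(2) = -3. ✓

f(u) = -2u^3 + u^2 + 5u - 1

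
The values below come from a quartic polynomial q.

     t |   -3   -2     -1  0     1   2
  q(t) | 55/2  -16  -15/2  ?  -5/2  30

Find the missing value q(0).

-1

The 5 known points determine the degree-4 polynomial uniquely.
Write q(t) = at^4 + bt^3 + ct^2 + dt + e. Substituting each data point gives a linear system:
  81a - 27b + 9c - 3d + e = 55/2
  16a - 8b + 4c - 2d + e = -16
  a - b + c - d + e = -15/2
  a + b + c + d + e = -5/2
  16a + 8b + 4c + 2d + e = 30
Solving the system yields a = 2, b = 3, c = -6, d = -1/2, e = -1.
So q(t) = 2t^4 + 3t^3 - 6t^2 - (1/2)t - 1.
Then q(0) = -1.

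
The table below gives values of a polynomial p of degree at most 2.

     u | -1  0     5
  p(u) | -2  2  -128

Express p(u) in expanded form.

Write p(u) = au^2 + bu + c. Substituting each data point gives a linear system:
  a - b + c = -2
  c = 2
  25a + 5b + c = -128
Solving the system yields a = -5, b = -1, c = 2.
So p(u) = -5u^2 - u + 2.
Check: p(0) = 2. ✓

p(u) = -5u^2 - u + 2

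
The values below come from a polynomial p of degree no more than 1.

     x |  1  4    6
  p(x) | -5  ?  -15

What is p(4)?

The 2 known points determine the degree-1 polynomial uniquely.
Write p(x) = ax + b. Substituting each data point gives a linear system:
  a + b = -5
  6a + b = -15
Solving the system yields a = -2, b = -3.
So p(x) = -2x - 3.
Then p(4) = -11.

-11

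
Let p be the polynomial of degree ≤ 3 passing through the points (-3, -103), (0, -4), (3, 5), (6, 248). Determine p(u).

p(u) = 2u^3 - 5u^2 - 4

Write p(u) = au^3 + bu^2 + cu + d. Substituting each data point gives a linear system:
  -27a + 9b - 3c + d = -103
  d = -4
  27a + 9b + 3c + d = 5
  216a + 36b + 6c + d = 248
Solving the system yields a = 2, b = -5, c = 0, d = -4.
So p(u) = 2u^3 - 5u^2 - 4.
Check: p(3) = 5. ✓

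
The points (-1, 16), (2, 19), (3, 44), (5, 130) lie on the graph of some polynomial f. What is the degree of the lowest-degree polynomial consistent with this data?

Divided differences on the nodes -1, 2, 3, 5:
  order 0: 16  19  44  130
  order 1: 1  25  43
  order 2: 6  6
  order 3: 0
The order-2 divided differences are all 6 (nonzero) and every higher order vanishes, so the data lies on a polynomial of degree exactly 2.

2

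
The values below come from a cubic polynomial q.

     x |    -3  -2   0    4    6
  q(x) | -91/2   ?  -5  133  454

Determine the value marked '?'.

-14

The 4 known points determine the degree-3 polynomial uniquely.
Write q(x) = ax^3 + bx^2 + cx + d. Substituting each data point gives a linear system:
  -27a + 9b - 3c + d = -91/2
  d = -5
  64a + 16b + 4c + d = 133
  216a + 36b + 6c + d = 454
Solving the system yields a = 2, b = 1, c = -3/2, d = -5.
So q(x) = 2x³ + x² - (3/2)x - 5.
Then q(-2) = -14.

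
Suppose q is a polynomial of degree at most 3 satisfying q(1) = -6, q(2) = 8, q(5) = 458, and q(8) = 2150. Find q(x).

Write q(x) = ax^3 + bx^2 + cx + d. Substituting each data point gives a linear system:
  a + b + c + d = -6
  8a + 4b + 2c + d = 8
  125a + 25b + 5c + d = 458
  512a + 64b + 8c + d = 2150
Solving the system yields a = 5, b = -6, c = -3, d = -2.
So q(x) = 5x^3 - 6x^2 - 3x - 2.
Check: q(5) = 458. ✓

q(x) = 5x^3 - 6x^2 - 3x - 2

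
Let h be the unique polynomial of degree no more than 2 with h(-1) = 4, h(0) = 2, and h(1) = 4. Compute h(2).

10

Write h(t) = at^2 + bt + c. Substituting each data point gives a linear system:
  a - b + c = 4
  c = 2
  a + b + c = 4
Solving the system yields a = 2, b = 0, c = 2.
So h(t) = 2t^2 + 2.
Then h(2) = 10.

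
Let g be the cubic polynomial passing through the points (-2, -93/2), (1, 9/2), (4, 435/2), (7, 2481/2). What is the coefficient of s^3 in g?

Write g(s) = as^3 + bs^2 + cs + d. Substituting each data point gives a linear system:
  -8a + 4b - 2c + d = -93/2
  a + b + c + d = 9/2
  64a + 16b + 4c + d = 435/2
  343a + 49b + 7c + d = 2481/2
Solving the system yields a = 4, b = -3, c = 2, d = 3/2.
So g(s) = 4s^3 - 3s^2 + 2s + 3/2.
The leading coefficient is 4.

4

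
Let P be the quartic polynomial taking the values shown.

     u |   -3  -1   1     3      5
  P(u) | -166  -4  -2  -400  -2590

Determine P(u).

Write P(u) = au^4 + bu^3 + cu^2 + du + e. Substituting each data point gives a linear system:
  81a - 27b + 9c - 3d + e = -166
  a - b + c - d + e = -4
  a + b + c + d + e = -2
  81a + 27b + 9c + 3d + e = -400
  625a + 125b + 25c + 5d + e = -2590
Solving the system yields a = -3, b = -5, c = -5, d = 6, e = 5.
So P(u) = -3u^4 - 5u^3 - 5u^2 + 6u + 5.
Check: P(5) = -2590. ✓

P(u) = -3u^4 - 5u^3 - 5u^2 + 6u + 5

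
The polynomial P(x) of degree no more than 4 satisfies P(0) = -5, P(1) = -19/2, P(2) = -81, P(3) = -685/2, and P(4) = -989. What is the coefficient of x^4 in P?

-3

Write P(x) = ax^4 + bx^3 + cx^2 + dx + e. Substituting each data point gives a linear system:
  e = -5
  a + b + c + d + e = -19/2
  16a + 8b + 4c + 2d + e = -81
  81a + 27b + 9c + 3d + e = -685/2
  256a + 64b + 16c + 4d + e = -989
Solving the system yields a = -3, b = -5/2, c = -5, d = 6, e = -5.
So P(x) = -3x^4 - (5/2)x^3 - 5x^2 + 6x - 5.
The leading coefficient is -3.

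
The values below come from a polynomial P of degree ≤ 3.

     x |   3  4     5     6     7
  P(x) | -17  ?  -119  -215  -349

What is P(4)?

On equispaced nodes a degree-3 polynomial has vanishing fourth forward difference, so
  P(3) - 4·P(4) + 6·P(5) - 4·P(6) + P(7) = 0.
Substituting the known values and solving for P(4):
  -4·P(4) = 220
  P(4) = -55.

-55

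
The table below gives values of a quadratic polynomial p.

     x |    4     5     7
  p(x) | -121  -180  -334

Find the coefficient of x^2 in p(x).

-6

Write p(x) = ax^2 + bx + c. Substituting each data point gives a linear system:
  16a + 4b + c = -121
  25a + 5b + c = -180
  49a + 7b + c = -334
Solving the system yields a = -6, b = -5, c = -5.
So p(x) = -6x^2 - 5x - 5.
The leading coefficient is -6.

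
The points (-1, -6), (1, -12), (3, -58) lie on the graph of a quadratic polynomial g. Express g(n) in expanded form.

g(n) = -5n^2 - 3n - 4

Write g(n) = an^2 + bn + c. Substituting each data point gives a linear system:
  a - b + c = -6
  a + b + c = -12
  9a + 3b + c = -58
Solving the system yields a = -5, b = -3, c = -4.
So g(n) = -5n^2 - 3n - 4.
Check: g(3) = -58. ✓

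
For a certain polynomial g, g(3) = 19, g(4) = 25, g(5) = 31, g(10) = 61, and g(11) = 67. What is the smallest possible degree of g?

1

Divided differences on the nodes 3, 4, 5, 10, 11:
  order 0: 19  25  31  61  67
  order 1: 6  6  6  6
  order 2: 0  0  0
  order 3: 0  0
  order 4: 0
The order-1 divided differences are all 6 (nonzero) and every higher order vanishes, so the data lies on a polynomial of degree exactly 1.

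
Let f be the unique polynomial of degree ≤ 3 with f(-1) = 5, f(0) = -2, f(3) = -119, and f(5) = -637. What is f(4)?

-310

Write f(s) = as^3 + bs^2 + cs + d. Substituting each data point gives a linear system:
  -a + b - c + d = 5
  d = -2
  27a + 9b + 3c + d = -119
  125a + 25b + 5c + d = -637
Solving the system yields a = -6, b = 4, c = 3, d = -2.
So f(s) = -6s³ + 4s² + 3s - 2.
Then f(4) = -310.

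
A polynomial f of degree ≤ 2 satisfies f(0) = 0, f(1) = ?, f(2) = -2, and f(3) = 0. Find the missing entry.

-2

The 3 known points determine the degree-2 polynomial uniquely.
Write f(u) = au^2 + bu + c. Substituting each data point gives a linear system:
  c = 0
  4a + 2b + c = -2
  9a + 3b + c = 0
Solving the system yields a = 1, b = -3, c = 0.
So f(u) = u² - 3u.
Then f(1) = -2.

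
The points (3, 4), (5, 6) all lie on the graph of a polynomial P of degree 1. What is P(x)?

Using the Lagrange interpolation formula with nodes 3, 5:
  L_0(x) = (x - 5) / -2
  L_1(x) = (x - 3) / 2
Then P(x) = 4·L_0(x) + 6·L_1(x).
Expanding and collecting terms gives P(x) = x + 1.
Check: P(5) = 6. ✓

P(x) = x + 1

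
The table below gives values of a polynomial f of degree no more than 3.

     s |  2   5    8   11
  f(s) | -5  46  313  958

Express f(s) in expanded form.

f(s) = s^3 - 3s^2 - s + 1

Write f(s) = as^3 + bs^2 + cs + d. Substituting each data point gives a linear system:
  8a + 4b + 2c + d = -5
  125a + 25b + 5c + d = 46
  512a + 64b + 8c + d = 313
  1331a + 121b + 11c + d = 958
Solving the system yields a = 1, b = -3, c = -1, d = 1.
So f(s) = s^3 - 3s^2 - s + 1.
Check: f(11) = 958. ✓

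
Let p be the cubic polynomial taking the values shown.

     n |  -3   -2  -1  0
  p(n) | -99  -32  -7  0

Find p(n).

p(n) = 4n^3 + 3n^2 + 6n

Using the Lagrange interpolation formula with nodes -3, -2, -1, 0:
  L_0(n) = (n + 2)(n + 1)n / -6
  L_1(n) = (n + 3)(n + 1)n / 2
  L_2(n) = (n + 3)(n + 2)n / -2
  L_3(n) = (n + 3)(n + 2)(n + 1) / 6
Then p(n) = -99·L_0(n) - 32·L_1(n) - 7·L_2(n) + 0·L_3(n).
Expanding and collecting terms gives p(n) = 4n³ + 3n² + 6n.
Check: p(0) = 0. ✓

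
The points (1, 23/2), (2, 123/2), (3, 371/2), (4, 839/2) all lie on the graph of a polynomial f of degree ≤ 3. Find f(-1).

-21/2

Write f(s) = as^3 + bs^2 + cs + d. Substituting each data point gives a linear system:
  a + b + c + d = 23/2
  8a + 4b + 2c + d = 123/2
  27a + 9b + 3c + d = 371/2
  64a + 16b + 4c + d = 839/2
Solving the system yields a = 6, b = 1, c = 5, d = -1/2.
So f(s) = 6s³ + s² + 5s - 1/2.
Then f(-1) = -21/2.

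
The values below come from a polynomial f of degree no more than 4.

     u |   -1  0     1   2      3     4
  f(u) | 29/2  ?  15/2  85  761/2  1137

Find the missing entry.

1

On equispaced nodes a degree-4 polynomial has vanishing fifth forward difference, so
  - f(-1) + 5·f(0) - 10·f(1) + 10·f(2) - 5·f(3) + f(4) = 0.
Substituting the known values and solving for f(0):
  5·f(0) = 5
  f(0) = 1.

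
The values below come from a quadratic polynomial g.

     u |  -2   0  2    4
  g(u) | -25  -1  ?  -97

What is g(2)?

-25

On equispaced nodes a degree-2 polynomial has vanishing third forward difference, so
  - g(-2) + 3·g(0) - 3·g(2) + g(4) = 0.
Substituting the known values and solving for g(2):
  -3·g(2) = 75
  g(2) = -25.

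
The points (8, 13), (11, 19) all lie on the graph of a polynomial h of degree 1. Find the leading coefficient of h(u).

Write h(u) = au + b. Substituting each data point gives a linear system:
  8a + b = 13
  11a + b = 19
Solving the system yields a = 2, b = -3.
So h(u) = 2u - 3.
The leading coefficient is 2.

2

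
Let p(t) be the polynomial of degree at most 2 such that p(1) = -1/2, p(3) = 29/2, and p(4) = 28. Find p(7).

185/2

Write p(t) = at^2 + bt + c. Substituting each data point gives a linear system:
  a + b + c = -1/2
  9a + 3b + c = 29/2
  16a + 4b + c = 28
Solving the system yields a = 2, b = -1/2, c = -2.
So p(t) = 2t² - (1/2)t - 2.
Then p(7) = 185/2.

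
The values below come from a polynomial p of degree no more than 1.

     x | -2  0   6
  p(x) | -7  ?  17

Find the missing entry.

The 2 known points determine the degree-1 polynomial uniquely.
Write p(x) = ax + b. Substituting each data point gives a linear system:
  -2a + b = -7
  6a + b = 17
Solving the system yields a = 3, b = -1.
So p(x) = 3x - 1.
Then p(0) = -1.

-1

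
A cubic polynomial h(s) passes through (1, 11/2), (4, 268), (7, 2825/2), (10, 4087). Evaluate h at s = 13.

17879/2

Write h(s) = as^3 + bs^2 + cs + d. Substituting each data point gives a linear system:
  a + b + c + d = 11/2
  64a + 16b + 4c + d = 268
  343a + 49b + 7c + d = 2825/2
  1000a + 100b + 10c + d = 4087
Solving the system yields a = 4, b = 1, c = -3/2, d = 2.
So h(s) = 4s³ + s² - (3/2)s + 2.
Then h(13) = 17879/2.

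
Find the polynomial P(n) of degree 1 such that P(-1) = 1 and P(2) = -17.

Using the Lagrange interpolation formula with nodes -1, 2:
  L_0(n) = (n - 2) / -3
  L_1(n) = (n + 1) / 3
Then P(n) = 1·L_0(n) - 17·L_1(n).
Expanding and collecting terms gives P(n) = -6n - 5.
Check: P(2) = -17. ✓

P(n) = -6n - 5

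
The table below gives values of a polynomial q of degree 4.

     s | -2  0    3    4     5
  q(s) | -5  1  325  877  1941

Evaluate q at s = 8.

Using the Lagrange interpolation formula with nodes -2, 0, 3, 4, 5:
  L_0(s) = s(s - 3)(s - 4)(s - 5) / 420
  L_1(s) = (s + 2)(s - 3)(s - 4)(s - 5) / -120
  L_2(s) = (s + 2)s(s - 4)(s - 5) / 30
  L_3(s) = (s + 2)s(s - 3)(s - 5) / -24
  L_4(s) = (s + 2)s(s - 3)(s - 4) / 70
Then q(s) = -5·L_0(s) + 1·L_1(s) + 325·L_2(s) + 877·L_3(s) + 1941·L_4(s).
Expanding and collecting terms gives q(s) = 2s^4 + 5s^3 + 2s^2 + 3s + 1.
Evaluating at s = 8: q(8) = 10905.

10905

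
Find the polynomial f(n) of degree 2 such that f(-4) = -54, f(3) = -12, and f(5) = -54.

f(n) = -3n^2 + 3n + 6

Write f(n) = an^2 + bn + c. Substituting each data point gives a linear system:
  16a - 4b + c = -54
  9a + 3b + c = -12
  25a + 5b + c = -54
Solving the system yields a = -3, b = 3, c = 6.
So f(n) = -3n^2 + 3n + 6.
Check: f(5) = -54. ✓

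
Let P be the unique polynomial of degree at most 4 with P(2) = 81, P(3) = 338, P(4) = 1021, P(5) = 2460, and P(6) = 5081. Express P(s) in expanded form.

P(s) = 4s^4 - s^3 + 2s^2 + 6s + 5

Using the Lagrange interpolation formula with nodes 2, 3, 4, 5, 6:
  L_0(s) = (s - 3)(s - 4)(s - 5)(s - 6) / 24
  L_1(s) = (s - 2)(s - 4)(s - 5)(s - 6) / -6
  L_2(s) = (s - 2)(s - 3)(s - 5)(s - 6) / 4
  L_3(s) = (s - 2)(s - 3)(s - 4)(s - 6) / -6
  L_4(s) = (s - 2)(s - 3)(s - 4)(s - 5) / 24
Then P(s) = 81·L_0(s) + 338·L_1(s) + 1021·L_2(s) + 2460·L_3(s) + 5081·L_4(s).
Expanding and collecting terms gives P(s) = 4s⁴ - s³ + 2s² + 6s + 5.
Check: P(2) = 81. ✓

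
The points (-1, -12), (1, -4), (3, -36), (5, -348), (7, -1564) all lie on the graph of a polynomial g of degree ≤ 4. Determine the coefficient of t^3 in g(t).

Write g(t) = at^4 + bt^3 + ct^2 + dt + e. Substituting each data point gives a linear system:
  a - b + c - d + e = -12
  a + b + c + d + e = -4
  81a + 27b + 9c + 3d + e = -36
  625a + 125b + 25c + 5d + e = -348
  2401a + 343b + 49c + 7d + e = -1564
Solving the system yields a = -1, b = 3, c = -4, d = 1, e = -3.
So g(t) = -t^4 + 3t^3 - 4t^2 + t - 3.
The coefficient of t^3 is 3.

3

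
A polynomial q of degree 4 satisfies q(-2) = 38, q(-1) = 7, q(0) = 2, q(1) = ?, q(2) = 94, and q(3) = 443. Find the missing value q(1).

On equispaced nodes a degree-4 polynomial has vanishing fifth forward difference, so
  - q(-2) + 5·q(-1) - 10·q(0) + 10·q(1) - 5·q(2) + q(3) = 0.
Substituting the known values and solving for q(1):
  10·q(1) = 50
  q(1) = 5.

5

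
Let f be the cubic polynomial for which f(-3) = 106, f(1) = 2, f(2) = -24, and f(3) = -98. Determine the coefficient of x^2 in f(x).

0

Write f(x) = ax^3 + bx^2 + cx + d. Substituting each data point gives a linear system:
  -27a + 9b - 3c + d = 106
  a + b + c + d = 2
  8a + 4b + 2c + d = -24
  27a + 9b + 3c + d = -98
Solving the system yields a = -4, b = 0, c = 2, d = 4.
So f(x) = -4x³ + 2x + 4.
The coefficient of x^2 is 0.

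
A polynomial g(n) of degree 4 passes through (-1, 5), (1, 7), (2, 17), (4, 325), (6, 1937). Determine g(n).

g(n) = 2n^4 - 3n^3 - n^2 + 4n + 5

Using the Lagrange interpolation formula with nodes -1, 1, 2, 4, 6:
  L_0(n) = (n - 1)(n - 2)(n - 4)(n - 6) / 210
  L_1(n) = (n + 1)(n - 2)(n - 4)(n - 6) / -30
  L_2(n) = (n + 1)(n - 1)(n - 4)(n - 6) / 24
  L_3(n) = (n + 1)(n - 1)(n - 2)(n - 6) / -60
  L_4(n) = (n + 1)(n - 1)(n - 2)(n - 4) / 280
Then g(n) = 5·L_0(n) + 7·L_1(n) + 17·L_2(n) + 325·L_3(n) + 1937·L_4(n).
Expanding and collecting terms gives g(n) = 2n^4 - 3n^3 - n^2 + 4n + 5.
Check: g(1) = 7. ✓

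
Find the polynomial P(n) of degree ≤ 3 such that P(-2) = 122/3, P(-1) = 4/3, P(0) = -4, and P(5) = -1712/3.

Write P(n) = an^3 + bn^2 + cn + d. Substituting each data point gives a linear system:
  -8a + 4b - 2c + d = 122/3
  -a + b - c + d = 4/3
  d = -4
  125a + 25b + 5c + d = -1712/3
Solving the system yields a = -5, b = 2, c = 5/3, d = -4.
So P(n) = -5n^3 + 2n^2 + (5/3)n - 4.
Check: P(-2) = 122/3. ✓

P(n) = -5n^3 + 2n^2 + (5/3)n - 4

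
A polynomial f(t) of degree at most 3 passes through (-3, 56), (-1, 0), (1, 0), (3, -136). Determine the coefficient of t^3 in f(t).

Write f(t) = at^3 + bt^2 + ct + d. Substituting each data point gives a linear system:
  -27a + 9b - 3c + d = 56
  -a + b - c + d = 0
  a + b + c + d = 0
  27a + 9b + 3c + d = -136
Solving the system yields a = -4, b = -5, c = 4, d = 5.
So f(t) = -4t³ - 5t² + 4t + 5.
The leading coefficient is -4.

-4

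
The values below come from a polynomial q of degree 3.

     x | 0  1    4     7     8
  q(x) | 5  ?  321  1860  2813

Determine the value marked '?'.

The 4 known points determine the degree-3 polynomial uniquely.
Write q(x) = ax^3 + bx^2 + cx + d. Substituting each data point gives a linear system:
  d = 5
  64a + 16b + 4c + d = 321
  343a + 49b + 7c + d = 1860
  512a + 64b + 8c + d = 2813
Solving the system yields a = 6, b = -4, c = -1, d = 5.
So q(x) = 6x³ - 4x² - x + 5.
Then q(1) = 6.

6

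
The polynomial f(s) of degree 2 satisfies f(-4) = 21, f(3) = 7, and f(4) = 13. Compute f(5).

21

Write f(s) = as^2 + bs + c. Substituting each data point gives a linear system:
  16a - 4b + c = 21
  9a + 3b + c = 7
  16a + 4b + c = 13
Solving the system yields a = 1, b = -1, c = 1.
So f(s) = s² - s + 1.
Then f(5) = 21.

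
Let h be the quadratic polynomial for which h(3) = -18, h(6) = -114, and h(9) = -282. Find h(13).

Using the Lagrange interpolation formula with nodes 3, 6, 9:
  L_0(u) = (u - 6)(u - 9) / 18
  L_1(u) = (u - 3)(u - 9) / -9
  L_2(u) = (u - 3)(u - 6) / 18
Then h(u) = -18·L_0(u) - 114·L_1(u) - 282·L_2(u).
Expanding and collecting terms gives h(u) = -4u² + 4u + 6.
Evaluating at u = 13: h(13) = -618.

-618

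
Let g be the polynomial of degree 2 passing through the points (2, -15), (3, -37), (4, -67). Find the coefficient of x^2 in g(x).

-4

Write g(x) = ax^2 + bx + c. Substituting each data point gives a linear system:
  4a + 2b + c = -15
  9a + 3b + c = -37
  16a + 4b + c = -67
Solving the system yields a = -4, b = -2, c = 5.
So g(x) = -4x^2 - 2x + 5.
The leading coefficient is -4.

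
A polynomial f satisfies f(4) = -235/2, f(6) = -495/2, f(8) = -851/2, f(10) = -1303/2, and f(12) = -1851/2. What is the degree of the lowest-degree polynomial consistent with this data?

2

Forward differences of the values at u = 4, 6, 8, 10, 12:
  f  : -235/2  -495/2  -851/2  -1303/2  -1851/2
  Δ  : -130  -178  -226  -274
  Δ^2: -48  -48  -48
  Δ^3: 0  0
  Δ^4: 0
The second differences are constant (-48) and nonzero, while all higher differences vanish, so the minimal degree is 2.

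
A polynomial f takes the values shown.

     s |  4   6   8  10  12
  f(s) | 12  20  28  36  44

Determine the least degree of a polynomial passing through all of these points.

Forward differences of the values at s = 4, 6, 8, 10, 12:
  f  : 12  20  28  36  44
  Δ  : 8  8  8  8
  Δ^2: 0  0  0
  Δ^3: 0  0
  Δ^4: 0
The first differences are constant (8) and nonzero, while all higher differences vanish, so the minimal degree is 1.

1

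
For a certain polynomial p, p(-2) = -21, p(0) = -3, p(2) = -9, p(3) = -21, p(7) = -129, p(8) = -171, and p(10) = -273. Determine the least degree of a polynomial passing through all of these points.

Divided differences on the nodes -2, 0, 2, 3, 7, 8, 10:
  order 0: -21  -3  -9  -21  -129  -171  -273
  order 1: 9  -3  -12  -27  -42  -51
  order 2: -3  -3  -3  -3  -3
  order 3: 0  0  0  0
  order 4: 0  0  0
  order 5: 0  0
  order 6: 0
The order-2 divided differences are all -3 (nonzero) and every higher order vanishes, so the data lies on a polynomial of degree exactly 2.

2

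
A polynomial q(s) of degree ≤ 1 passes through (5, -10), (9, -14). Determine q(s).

Using the Lagrange interpolation formula with nodes 5, 9:
  L_0(s) = (s - 9) / -4
  L_1(s) = (s - 5) / 4
Then q(s) = -10·L_0(s) - 14·L_1(s).
Expanding and collecting terms gives q(s) = -s - 5.
Check: q(5) = -10. ✓

q(s) = -s - 5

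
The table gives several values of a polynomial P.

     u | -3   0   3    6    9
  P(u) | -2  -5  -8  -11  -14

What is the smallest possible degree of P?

1

Forward differences of the values at u = -3, 0, 3, 6, 9:
  P  : -2  -5  -8  -11  -14
  Δ  : -3  -3  -3  -3
  Δ^2: 0  0  0
  Δ^3: 0  0
  Δ^4: 0
The first differences are constant (-3) and nonzero, while all higher differences vanish, so the minimal degree is 1.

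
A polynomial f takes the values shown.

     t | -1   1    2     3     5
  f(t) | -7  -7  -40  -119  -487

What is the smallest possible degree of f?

3

Divided differences on the nodes -1, 1, 2, 3, 5:
  order 0: -7  -7  -40  -119  -487
  order 1: 0  -33  -79  -184
  order 2: -11  -23  -35
  order 3: -3  -3
  order 4: 0
The order-3 divided differences are all -3 (nonzero) and every higher order vanishes, so the data lies on a polynomial of degree exactly 3.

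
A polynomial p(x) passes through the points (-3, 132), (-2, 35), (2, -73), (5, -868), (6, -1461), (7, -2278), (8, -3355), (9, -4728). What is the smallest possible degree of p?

Divided differences on the nodes -3, -2, 2, 5, 6, 7, 8, 9:
  order 0: 132  35  -73  -868  -1461  -2278  -3355  -4728
  order 1: -97  -27  -265  -593  -817  -1077  -1373
  order 2: 14  -34  -82  -112  -130  -148
  order 3: -6  -6  -6  -6  -6
  order 4: 0  0  0  0
  order 5: 0  0  0
  order 6: 0  0
  order 7: 0
The order-3 divided differences are all -6 (nonzero) and every higher order vanishes, so the data lies on a polynomial of degree exactly 3.

3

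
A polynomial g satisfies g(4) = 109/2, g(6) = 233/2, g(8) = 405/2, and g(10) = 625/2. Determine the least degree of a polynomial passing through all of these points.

2

Forward differences of the values at n = 4, 6, 8, 10:
  g  : 109/2  233/2  405/2  625/2
  Δ  : 62  86  110
  Δ^2: 24  24
  Δ^3: 0
The second differences are constant (24) and nonzero, while all higher differences vanish, so the minimal degree is 2.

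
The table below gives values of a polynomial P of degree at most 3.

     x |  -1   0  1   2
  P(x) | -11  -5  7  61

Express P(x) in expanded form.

Write P(x) = ax^3 + bx^2 + cx + d. Substituting each data point gives a linear system:
  -a + b - c + d = -11
  d = -5
  a + b + c + d = 7
  8a + 4b + 2c + d = 61
Solving the system yields a = 6, b = 3, c = 3, d = -5.
So P(x) = 6x^3 + 3x^2 + 3x - 5.
Check: P(1) = 7. ✓

P(x) = 6x^3 + 3x^2 + 3x - 5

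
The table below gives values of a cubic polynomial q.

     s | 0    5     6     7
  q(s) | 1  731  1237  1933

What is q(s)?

q(s) = 5s^3 + 5s^2 - 4s + 1

Write q(s) = as^3 + bs^2 + cs + d. Substituting each data point gives a linear system:
  d = 1
  125a + 25b + 5c + d = 731
  216a + 36b + 6c + d = 1237
  343a + 49b + 7c + d = 1933
Solving the system yields a = 5, b = 5, c = -4, d = 1.
So q(s) = 5s³ + 5s² - 4s + 1.
Check: q(6) = 1237. ✓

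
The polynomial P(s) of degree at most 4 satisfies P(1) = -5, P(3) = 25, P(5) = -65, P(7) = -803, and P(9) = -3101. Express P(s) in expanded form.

P(s) = -s^4 + 5s^3 - 2s^2 - 2s - 5

Write P(s) = as^4 + bs^3 + cs^2 + ds + e. Substituting each data point gives a linear system:
  a + b + c + d + e = -5
  81a + 27b + 9c + 3d + e = 25
  625a + 125b + 25c + 5d + e = -65
  2401a + 343b + 49c + 7d + e = -803
  6561a + 729b + 81c + 9d + e = -3101
Solving the system yields a = -1, b = 5, c = -2, d = -2, e = -5.
So P(s) = -s^4 + 5s^3 - 2s^2 - 2s - 5.
Check: P(1) = -5. ✓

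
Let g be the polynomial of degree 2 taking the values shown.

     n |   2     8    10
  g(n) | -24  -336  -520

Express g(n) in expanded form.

g(n) = -5n^2 - 2n

Using the Lagrange interpolation formula with nodes 2, 8, 10:
  L_0(n) = (n - 8)(n - 10) / 48
  L_1(n) = (n - 2)(n - 10) / -12
  L_2(n) = (n - 2)(n - 8) / 16
Then g(n) = -24·L_0(n) - 336·L_1(n) - 520·L_2(n).
Expanding and collecting terms gives g(n) = -5n^2 - 2n.
Check: g(8) = -336. ✓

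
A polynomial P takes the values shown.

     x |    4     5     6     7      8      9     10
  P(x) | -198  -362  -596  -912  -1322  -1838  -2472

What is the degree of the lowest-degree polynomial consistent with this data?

3

Forward differences of the values at x = 4, 5, 6, 7, 8, 9, 10:
  P  : -198  -362  -596  -912  -1322  -1838  -2472
  Δ  : -164  -234  -316  -410  -516  -634
  Δ^2: -70  -82  -94  -106  -118
  Δ^3: -12  -12  -12  -12
  Δ^4: 0  0  0
  Δ^5: 0  0
  Δ^6: 0
The third differences are constant (-12) and nonzero, while all higher differences vanish, so the minimal degree is 3.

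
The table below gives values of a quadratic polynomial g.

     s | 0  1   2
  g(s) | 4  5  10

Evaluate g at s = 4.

Forward differences of the values at s = 0, 1, 2:
  g  : 4  5  10
  Δ  : 1  5
  Δ^2: 4
The second differences are constant, confirming degree 2.
Interpolating (Newton forward form) and evaluating at s = 4 gives g(4) = 32.

32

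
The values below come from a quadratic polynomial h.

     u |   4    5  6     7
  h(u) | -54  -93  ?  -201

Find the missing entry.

The 3 known points determine the degree-2 polynomial uniquely.
Write h(u) = au^2 + bu + c. Substituting each data point gives a linear system:
  16a + 4b + c = -54
  25a + 5b + c = -93
  49a + 7b + c = -201
Solving the system yields a = -5, b = 6, c = 2.
So h(u) = -5u^2 + 6u + 2.
Then h(6) = -142.

-142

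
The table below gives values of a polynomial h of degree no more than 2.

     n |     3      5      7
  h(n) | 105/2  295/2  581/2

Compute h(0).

0

Forward differences of the values at n = 3, 5, 7:
  h  : 105/2  295/2  581/2
  Δ  : 95  143
  Δ^2: 48
The second differences are constant, confirming degree 2.
Interpolating (Newton forward form) and evaluating at n = 0 gives h(0) = 0.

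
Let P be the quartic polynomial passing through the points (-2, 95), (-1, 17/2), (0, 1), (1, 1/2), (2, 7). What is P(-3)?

809/2

Write P(u) = au^4 + bu^3 + cu^2 + du + e. Substituting each data point gives a linear system:
  16a - 8b + 4c - 2d + e = 95
  a - b + c - d + e = 17/2
  e = 1
  a + b + c + d + e = 1/2
  16a + 8b + 4c + 2d + e = 7
Solving the system yields a = 3, b = -6, c = 1/2, d = 2, e = 1.
So P(u) = 3u⁴ - 6u³ + (1/2)u² + 2u + 1.
Then P(-3) = 809/2.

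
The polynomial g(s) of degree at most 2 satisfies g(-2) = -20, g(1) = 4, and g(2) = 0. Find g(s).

Using the Lagrange interpolation formula with nodes -2, 1, 2:
  L_0(s) = (s - 1)(s - 2) / 12
  L_1(s) = (s + 2)(s - 2) / -3
  L_2(s) = (s + 2)(s - 1) / 4
Then g(s) = -20·L_0(s) + 4·L_1(s) + 0·L_2(s).
Expanding and collecting terms gives g(s) = -3s^2 + 5s + 2.
Check: g(1) = 4. ✓

g(s) = -3s^2 + 5s + 2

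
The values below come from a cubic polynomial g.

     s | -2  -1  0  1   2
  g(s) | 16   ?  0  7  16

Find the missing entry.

1

On equispaced nodes a degree-3 polynomial has vanishing fourth forward difference, so
  g(-2) - 4·g(-1) + 6·g(0) - 4·g(1) + g(2) = 0.
Substituting the known values and solving for g(-1):
  -4·g(-1) = -4
  g(-1) = 1.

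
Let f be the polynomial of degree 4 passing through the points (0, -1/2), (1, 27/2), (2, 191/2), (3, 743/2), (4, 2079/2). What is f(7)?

Using the Lagrange interpolation formula with nodes 0, 1, 2, 3, 4:
  L_0(n) = (n - 1)(n - 2)(n - 3)(n - 4) / 24
  L_1(n) = n(n - 2)(n - 3)(n - 4) / -6
  L_2(n) = n(n - 1)(n - 3)(n - 4) / 4
  L_3(n) = n(n - 1)(n - 2)(n - 4) / -6
  L_4(n) = n(n - 1)(n - 2)(n - 3) / 24
Then f(n) = -1/2·L_0(n) + 27/2·L_1(n) + 191/2·L_2(n) + 743/2·L_3(n) + 2079/2·L_4(n).
Expanding and collecting terms gives f(n) = 3n^4 + 3n^3 + 4n^2 + 4n - 1/2.
Evaluating at n = 7: f(7) = 16911/2.

16911/2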